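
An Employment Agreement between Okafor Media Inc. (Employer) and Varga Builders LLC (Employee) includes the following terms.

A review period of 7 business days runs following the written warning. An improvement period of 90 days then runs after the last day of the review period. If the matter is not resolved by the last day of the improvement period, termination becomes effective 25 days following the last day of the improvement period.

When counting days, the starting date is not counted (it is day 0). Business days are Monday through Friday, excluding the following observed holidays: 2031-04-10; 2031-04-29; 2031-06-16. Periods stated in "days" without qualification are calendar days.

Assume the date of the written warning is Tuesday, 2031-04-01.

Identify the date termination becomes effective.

The last day of the review period: 7 business days after Tuesday, 2031-04-01, skipping weekends and the listed holiday on Apr 10 — Apr 2, Apr 3, Apr 4, Apr 7, Apr 8, Apr 9, Apr 11 — lands on Friday, 2031-04-11.
The last day of the improvement period: 2031-04-11 + 90 days = 2031-07-10.
The date termination becomes effective: 2031-07-10 + 25 days = 2031-08-04.

2031-08-04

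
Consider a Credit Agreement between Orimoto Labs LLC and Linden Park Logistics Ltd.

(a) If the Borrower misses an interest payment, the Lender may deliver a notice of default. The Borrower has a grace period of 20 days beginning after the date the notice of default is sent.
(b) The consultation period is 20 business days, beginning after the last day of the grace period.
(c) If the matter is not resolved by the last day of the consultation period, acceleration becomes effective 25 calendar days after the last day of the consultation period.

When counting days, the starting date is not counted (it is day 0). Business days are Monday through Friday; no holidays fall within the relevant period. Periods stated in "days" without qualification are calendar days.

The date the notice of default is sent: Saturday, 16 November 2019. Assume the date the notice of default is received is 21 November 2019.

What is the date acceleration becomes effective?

The last day of the grace period: 20 calendar days after 16 November 2019 is 6 December 2019.
From Friday, 6 December 2019, 20 business days (Dec 9, Dec 10, Dec 11, Dec 12, …, Jan 1, Jan 2, Jan 3, skipping weekends) brings us to Friday, 3 January 2020, which is the last day of the consultation period.
The date acceleration becomes effective: 3 January 2020 + 25 days = 28 January 2020.

28 January 2020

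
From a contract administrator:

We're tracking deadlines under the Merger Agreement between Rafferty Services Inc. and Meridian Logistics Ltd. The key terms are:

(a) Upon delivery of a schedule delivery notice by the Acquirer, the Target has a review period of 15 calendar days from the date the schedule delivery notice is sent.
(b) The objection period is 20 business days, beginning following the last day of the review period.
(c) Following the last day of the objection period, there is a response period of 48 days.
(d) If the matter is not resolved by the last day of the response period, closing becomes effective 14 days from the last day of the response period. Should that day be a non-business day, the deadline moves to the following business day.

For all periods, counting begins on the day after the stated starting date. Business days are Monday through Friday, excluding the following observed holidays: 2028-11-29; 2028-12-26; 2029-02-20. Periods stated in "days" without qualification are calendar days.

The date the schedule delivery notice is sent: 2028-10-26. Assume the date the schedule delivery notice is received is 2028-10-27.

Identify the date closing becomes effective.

2029-02-12

Adding 15 calendar days to 2028-10-26 gives 2028-11-10, which is the last day of the review period.
The last day of the objection period: counting 20 business days from Friday, 2028-11-10 (Nov 13, Nov 14, Nov 15, Nov 16, …, Dec 7, Dec 8, Dec 11, skipping weekends and the listed holiday on Nov 29) reaches Monday, 2028-12-11.
The last day of the response period: 48 calendar days after 2028-12-11 is 2029-01-28.
Adding 14 calendar days to 2029-01-28 gives 2029-02-11, which is the date closing becomes effective. That falls on a Sunday, so it rolls to the next business day, Monday, 2029-02-12.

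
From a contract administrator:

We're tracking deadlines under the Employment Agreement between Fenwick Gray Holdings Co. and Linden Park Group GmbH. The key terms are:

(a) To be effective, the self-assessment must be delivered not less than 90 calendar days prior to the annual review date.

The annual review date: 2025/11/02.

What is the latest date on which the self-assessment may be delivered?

2025/08/04

Counting back 90 calendar days from 2025/11/02 gives 2025/08/04.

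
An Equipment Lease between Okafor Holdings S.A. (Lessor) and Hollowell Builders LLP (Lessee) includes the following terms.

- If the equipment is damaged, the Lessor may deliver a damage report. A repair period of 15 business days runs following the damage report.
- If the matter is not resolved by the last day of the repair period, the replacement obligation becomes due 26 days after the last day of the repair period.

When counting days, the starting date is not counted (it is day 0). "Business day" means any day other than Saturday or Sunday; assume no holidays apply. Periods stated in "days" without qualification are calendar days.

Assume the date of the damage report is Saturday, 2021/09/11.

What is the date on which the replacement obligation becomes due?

The last day of the repair period: counting 15 business days from Saturday, 2021/09/11 (Sep 13, Sep 14, Sep 15, Sep 16, …, Sep 29, Sep 30, Oct 1, skipping weekends) reaches Friday, 2021/10/01.
Adding 26 calendar days to 2021/10/01 gives 2021/10/27, which is the date on which the replacement obligation becomes due.

2021/10/27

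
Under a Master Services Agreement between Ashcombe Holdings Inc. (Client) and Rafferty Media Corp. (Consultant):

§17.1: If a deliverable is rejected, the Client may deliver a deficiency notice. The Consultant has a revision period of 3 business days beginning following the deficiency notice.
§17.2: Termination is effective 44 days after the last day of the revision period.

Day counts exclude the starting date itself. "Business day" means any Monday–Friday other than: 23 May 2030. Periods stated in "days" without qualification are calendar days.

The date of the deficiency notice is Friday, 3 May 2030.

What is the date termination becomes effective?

The last day of the revision period: counting 3 business days from Friday, 3 May 2030 (May 6, May 7, May 8, skipping weekends) reaches Wednesday, 8 May 2030.
The date termination becomes effective: 44 calendar days after 8 May 2030 is 21 June 2030.

21 June 2030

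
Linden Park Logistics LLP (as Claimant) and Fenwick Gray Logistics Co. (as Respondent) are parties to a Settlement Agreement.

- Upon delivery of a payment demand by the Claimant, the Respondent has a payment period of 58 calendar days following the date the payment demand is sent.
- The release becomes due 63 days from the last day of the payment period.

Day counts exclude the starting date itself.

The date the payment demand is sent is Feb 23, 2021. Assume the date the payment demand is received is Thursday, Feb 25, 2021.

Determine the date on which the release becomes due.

Jun 24, 2021

The last day of the payment period: 58 calendar days after Feb 23, 2021 is Apr 22, 2021.
Adding 63 calendar days to Apr 22, 2021 gives Jun 24, 2021, which is the date on which the release becomes due.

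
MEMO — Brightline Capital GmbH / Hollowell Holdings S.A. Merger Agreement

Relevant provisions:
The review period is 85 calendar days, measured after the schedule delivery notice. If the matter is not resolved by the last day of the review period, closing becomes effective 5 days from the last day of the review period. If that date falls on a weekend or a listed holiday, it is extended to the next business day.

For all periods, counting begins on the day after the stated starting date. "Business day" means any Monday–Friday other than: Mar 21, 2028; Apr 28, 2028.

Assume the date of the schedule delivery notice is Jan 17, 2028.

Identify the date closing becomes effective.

The last day of the review period: Jan 17, 2028 + 85 days = Apr 11, 2028.
The date closing becomes effective: Apr 11, 2028 + 5 days = Apr 16, 2028. That falls on a Sunday, so it rolls to the next business day, Monday, Apr 17, 2028.

Apr 17, 2028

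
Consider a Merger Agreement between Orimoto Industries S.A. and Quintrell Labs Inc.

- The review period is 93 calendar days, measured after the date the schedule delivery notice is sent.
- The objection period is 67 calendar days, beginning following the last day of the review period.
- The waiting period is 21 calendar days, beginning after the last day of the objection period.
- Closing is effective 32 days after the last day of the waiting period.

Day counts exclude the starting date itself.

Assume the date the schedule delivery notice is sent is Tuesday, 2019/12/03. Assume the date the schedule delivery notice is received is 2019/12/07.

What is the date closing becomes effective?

2020/07/03

Adding 93 calendar days to 2019/12/03 gives 2020/03/05, which is the last day of the review period.
Adding 67 calendar days to 2020/03/05 gives 2020/05/11, which is the last day of the objection period.
The last day of the waiting period: 21 calendar days after 2020/05/11 is 2020/06/01.
The date closing becomes effective: 32 calendar days after 2020/06/01 is 2020/07/03.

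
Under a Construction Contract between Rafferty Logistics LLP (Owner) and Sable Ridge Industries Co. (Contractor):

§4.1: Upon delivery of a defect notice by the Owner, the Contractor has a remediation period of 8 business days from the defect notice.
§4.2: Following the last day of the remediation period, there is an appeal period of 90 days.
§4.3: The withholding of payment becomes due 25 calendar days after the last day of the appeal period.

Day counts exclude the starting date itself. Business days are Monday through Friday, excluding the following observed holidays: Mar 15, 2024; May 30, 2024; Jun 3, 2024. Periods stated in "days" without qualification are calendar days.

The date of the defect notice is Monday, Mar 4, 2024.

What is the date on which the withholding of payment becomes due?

The last day of the remediation period: counting 8 business days from Monday, Mar 4, 2024 (Mar 5, Mar 6, Mar 7, Mar 8, Mar 11, Mar 12, Mar 13, Mar 14, skipping weekends) reaches Thursday, Mar 14, 2024.
Adding 90 calendar days to Mar 14, 2024 gives Jun 12, 2024, which is the last day of the appeal period.
Adding 25 calendar days to Jun 12, 2024 gives Jul 7, 2024, which is the date on which the withholding of payment becomes due.

Jul 7, 2024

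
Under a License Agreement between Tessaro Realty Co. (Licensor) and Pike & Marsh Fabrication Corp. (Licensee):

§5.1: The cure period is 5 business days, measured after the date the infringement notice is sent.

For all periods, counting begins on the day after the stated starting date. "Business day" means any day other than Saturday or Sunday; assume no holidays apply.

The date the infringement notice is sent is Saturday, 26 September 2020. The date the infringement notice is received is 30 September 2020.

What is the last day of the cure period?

The last day of the cure period: counting 5 business days from Saturday, 26 September 2020 (Sep 28, Sep 29, Sep 30, Oct 1, Oct 2, skipping weekends) reaches Friday, 2 October 2020.

2 October 2020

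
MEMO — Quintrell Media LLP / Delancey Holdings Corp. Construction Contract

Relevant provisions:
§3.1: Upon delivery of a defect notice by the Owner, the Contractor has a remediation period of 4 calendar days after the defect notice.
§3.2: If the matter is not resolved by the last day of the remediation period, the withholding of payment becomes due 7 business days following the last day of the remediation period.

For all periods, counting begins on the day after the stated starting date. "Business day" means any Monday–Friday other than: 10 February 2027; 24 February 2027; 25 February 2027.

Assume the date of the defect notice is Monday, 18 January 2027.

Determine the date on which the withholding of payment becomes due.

Adding 4 calendar days to 18 January 2027 gives 22 January 2027, which is the last day of the remediation period.
The date on which the withholding of payment becomes due: counting 7 business days from Friday, 22 January 2027 (Jan 25, Jan 26, Jan 27, Jan 28, Jan 29, Feb 1, Feb 2, skipping weekends) reaches Tuesday, 2 February 2027.

2 February 2027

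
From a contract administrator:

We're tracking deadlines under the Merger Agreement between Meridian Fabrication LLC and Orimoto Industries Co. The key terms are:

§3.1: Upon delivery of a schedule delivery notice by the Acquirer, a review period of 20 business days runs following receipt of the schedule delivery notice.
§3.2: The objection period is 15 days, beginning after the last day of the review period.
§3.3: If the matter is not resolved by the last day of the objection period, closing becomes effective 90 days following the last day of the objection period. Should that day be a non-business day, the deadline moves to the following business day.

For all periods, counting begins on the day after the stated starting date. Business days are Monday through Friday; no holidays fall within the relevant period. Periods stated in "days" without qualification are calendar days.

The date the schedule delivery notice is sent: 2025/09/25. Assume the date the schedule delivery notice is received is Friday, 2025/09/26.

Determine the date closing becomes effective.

The last day of the review period: counting 20 business days from Friday, 2025/09/26 (Sep 29, Sep 30, Oct 1, Oct 2, …, Oct 22, Oct 23, Oct 24, skipping weekends) reaches Friday, 2025/10/24.
The last day of the objection period: 15 calendar days after 2025/10/24 is 2025/11/08.
Adding 90 calendar days to 2025/11/08 gives 2026/02/06, which is the date closing becomes effective. 2026/02/06 is a Friday, so no roll-forward applies.

2026/02/06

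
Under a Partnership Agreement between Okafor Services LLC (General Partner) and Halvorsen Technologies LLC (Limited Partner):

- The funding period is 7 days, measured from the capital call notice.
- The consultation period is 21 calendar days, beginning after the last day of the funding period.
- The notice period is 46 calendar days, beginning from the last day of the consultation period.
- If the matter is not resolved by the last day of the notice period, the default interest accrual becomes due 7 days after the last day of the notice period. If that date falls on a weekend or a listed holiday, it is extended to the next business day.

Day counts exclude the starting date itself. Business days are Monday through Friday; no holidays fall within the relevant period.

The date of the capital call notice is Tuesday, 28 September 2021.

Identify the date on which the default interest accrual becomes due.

20 December 2021

The last day of the funding period: 28 September 2021 + 7 days = 5 October 2021.
The last day of the consultation period: 21 calendar days after 5 October 2021 is 26 October 2021.
Adding 46 calendar days to 26 October 2021 gives 11 December 2021, which is the last day of the notice period.
The date on which the default interest accrual becomes due: 11 December 2021 + 7 days = 18 December 2021. That falls on a Saturday, so it rolls to the next business day, Monday, 20 December 2021.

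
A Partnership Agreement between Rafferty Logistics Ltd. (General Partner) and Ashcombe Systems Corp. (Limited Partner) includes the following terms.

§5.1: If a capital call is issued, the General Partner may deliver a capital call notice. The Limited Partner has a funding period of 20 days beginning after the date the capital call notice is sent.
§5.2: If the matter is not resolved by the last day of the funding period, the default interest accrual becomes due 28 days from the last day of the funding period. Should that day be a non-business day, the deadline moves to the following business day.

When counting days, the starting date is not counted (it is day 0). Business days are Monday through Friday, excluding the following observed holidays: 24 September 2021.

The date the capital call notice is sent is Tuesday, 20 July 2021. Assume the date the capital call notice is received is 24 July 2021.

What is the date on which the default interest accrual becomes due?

6 September 2021

The last day of the funding period: 20 calendar days after 20 July 2021 is 9 August 2021.
Adding 28 calendar days to 9 August 2021 gives 6 September 2021, which is the date on which the default interest accrual becomes due. 6 September 2021 is a Monday and is not a listed holiday, so no roll-forward applies.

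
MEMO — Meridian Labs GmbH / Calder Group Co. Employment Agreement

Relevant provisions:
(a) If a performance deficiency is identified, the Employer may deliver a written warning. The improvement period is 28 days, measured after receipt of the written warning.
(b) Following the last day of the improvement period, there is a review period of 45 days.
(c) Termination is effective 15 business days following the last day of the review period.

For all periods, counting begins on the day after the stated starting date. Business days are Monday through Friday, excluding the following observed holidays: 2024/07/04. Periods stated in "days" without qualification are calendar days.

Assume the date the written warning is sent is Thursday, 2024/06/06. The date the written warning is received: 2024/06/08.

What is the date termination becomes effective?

The last day of the improvement period: 28 calendar days after 2024/06/08 is 2024/07/06.
The last day of the review period: 2024/07/06 + 45 days = 2024/08/20.
The date termination becomes effective: counting 15 business days from Tuesday, 2024/08/20 (Aug 21, Aug 22, Aug 23, Aug 26, …, Sep 6, Sep 9, Sep 10, skipping weekends) reaches Tuesday, 2024/09/10.

2024/09/10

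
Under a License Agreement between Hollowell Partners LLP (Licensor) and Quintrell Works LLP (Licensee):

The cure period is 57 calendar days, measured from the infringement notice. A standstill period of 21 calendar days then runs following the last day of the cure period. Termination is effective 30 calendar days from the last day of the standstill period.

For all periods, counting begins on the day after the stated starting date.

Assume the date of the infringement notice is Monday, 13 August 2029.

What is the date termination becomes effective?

29 November 2029

The last day of the cure period: 57 calendar days after 13 August 2029 is 9 October 2029.
Adding 21 calendar days to 9 October 2029 gives 30 October 2029, which is the last day of the standstill period.
Adding 30 calendar days to 30 October 2029 gives 29 November 2029, which is the date termination becomes effective.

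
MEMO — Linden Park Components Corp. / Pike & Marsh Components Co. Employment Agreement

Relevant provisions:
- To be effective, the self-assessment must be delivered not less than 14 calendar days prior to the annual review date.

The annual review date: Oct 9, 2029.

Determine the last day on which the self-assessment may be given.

Oct 9, 2029 minus 14 days is Sep 25, 2029.

Sep 25, 2029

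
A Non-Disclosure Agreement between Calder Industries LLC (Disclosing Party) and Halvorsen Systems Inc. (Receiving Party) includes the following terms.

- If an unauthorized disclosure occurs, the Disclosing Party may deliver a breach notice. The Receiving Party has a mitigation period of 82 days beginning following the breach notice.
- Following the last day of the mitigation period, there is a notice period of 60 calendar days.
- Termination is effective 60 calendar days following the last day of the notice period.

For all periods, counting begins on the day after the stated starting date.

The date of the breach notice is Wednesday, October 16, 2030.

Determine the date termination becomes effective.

The last day of the mitigation period: October 16, 2030 + 82 days = January 6, 2031.
The last day of the notice period: 60 calendar days after January 6, 2031 is March 7, 2031.
The date termination becomes effective: March 7, 2031 + 60 days = May 6, 2031.

May 6, 2031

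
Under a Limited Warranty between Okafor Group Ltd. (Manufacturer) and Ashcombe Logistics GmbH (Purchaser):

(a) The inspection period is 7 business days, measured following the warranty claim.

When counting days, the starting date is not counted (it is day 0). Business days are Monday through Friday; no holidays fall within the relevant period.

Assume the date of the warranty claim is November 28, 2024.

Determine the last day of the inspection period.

December 9, 2024

The last day of the inspection period: counting 7 business days from Thursday, November 28, 2024 (Nov 29, Dec 2, Dec 3, Dec 4, Dec 5, Dec 6, Dec 9, skipping weekends) reaches Monday, December 9, 2024.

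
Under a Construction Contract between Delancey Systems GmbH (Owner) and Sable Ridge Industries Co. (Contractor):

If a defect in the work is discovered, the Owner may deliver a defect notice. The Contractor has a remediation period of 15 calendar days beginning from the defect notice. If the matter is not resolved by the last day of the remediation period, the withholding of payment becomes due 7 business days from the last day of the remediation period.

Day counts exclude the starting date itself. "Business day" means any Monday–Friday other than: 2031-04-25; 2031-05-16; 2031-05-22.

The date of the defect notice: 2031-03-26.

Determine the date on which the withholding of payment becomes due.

2031-04-21

The last day of the remediation period: 2031-03-26 + 15 days = 2031-04-10.
The date on which the withholding of payment becomes due: 7 business days after Thursday, 2031-04-10, skipping weekends — Apr 11, Apr 14, Apr 15, Apr 16, Apr 17, Apr 18, Apr 21 — lands on Monday, 2031-04-21.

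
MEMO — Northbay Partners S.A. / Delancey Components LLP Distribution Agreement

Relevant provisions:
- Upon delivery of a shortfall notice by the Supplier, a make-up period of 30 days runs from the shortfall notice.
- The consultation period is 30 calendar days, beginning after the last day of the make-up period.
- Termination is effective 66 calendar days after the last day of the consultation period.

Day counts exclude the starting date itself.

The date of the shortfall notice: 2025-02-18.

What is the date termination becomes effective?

2025-06-24

The last day of the make-up period: 30 calendar days after 2025-02-18 is 2025-03-20.
Adding 30 calendar days to 2025-03-20 gives 2025-04-19, which is the last day of the consultation period.
The date termination becomes effective: 66 calendar days after 2025-04-19 is 2025-06-24.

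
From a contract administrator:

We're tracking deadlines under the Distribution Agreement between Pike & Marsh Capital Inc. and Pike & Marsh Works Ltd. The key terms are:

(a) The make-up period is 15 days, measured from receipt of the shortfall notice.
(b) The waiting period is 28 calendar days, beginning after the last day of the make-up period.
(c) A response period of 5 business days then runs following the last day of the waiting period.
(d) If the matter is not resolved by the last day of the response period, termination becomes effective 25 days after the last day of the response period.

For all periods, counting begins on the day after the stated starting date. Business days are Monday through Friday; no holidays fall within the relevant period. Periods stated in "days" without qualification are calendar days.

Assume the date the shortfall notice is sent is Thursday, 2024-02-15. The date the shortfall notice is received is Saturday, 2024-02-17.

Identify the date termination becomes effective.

2024-04-30

Adding 15 calendar days to 2024-02-17 gives 2024-03-03, which is the last day of the make-up period.
The last day of the waiting period: 2024-03-03 + 28 days = 2024-03-31.
From Sunday, 2024-03-31, 5 business days (Apr 1, Apr 2, Apr 3, Apr 4, Apr 5, skipping weekends) brings us to Friday, 2024-04-05, which is the last day of the response period.
The date termination becomes effective: 25 calendar days after 2024-04-05 is 2024-04-30.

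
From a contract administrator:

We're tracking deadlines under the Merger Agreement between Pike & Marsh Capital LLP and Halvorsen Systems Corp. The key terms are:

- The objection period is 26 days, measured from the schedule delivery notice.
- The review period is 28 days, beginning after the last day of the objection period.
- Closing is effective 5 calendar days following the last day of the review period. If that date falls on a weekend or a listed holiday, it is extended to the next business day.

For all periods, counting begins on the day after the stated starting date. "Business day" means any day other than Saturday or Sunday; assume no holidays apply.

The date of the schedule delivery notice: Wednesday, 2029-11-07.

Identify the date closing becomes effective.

The last day of the objection period: 26 calendar days after 2029-11-07 is 2029-12-03.
The last day of the review period: 2029-12-03 + 28 days = 2029-12-31.
The date closing becomes effective: 5 calendar days after 2029-12-31 is 2030-01-05. That falls on a Saturday, so it rolls to the next business day, Monday, 2030-01-07.

2030-01-07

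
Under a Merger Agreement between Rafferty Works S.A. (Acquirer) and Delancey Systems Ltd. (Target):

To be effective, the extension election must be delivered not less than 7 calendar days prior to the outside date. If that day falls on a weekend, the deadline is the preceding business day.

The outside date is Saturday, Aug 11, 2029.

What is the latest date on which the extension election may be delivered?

Aug 3, 2029

Counting back 7 calendar days from Aug 11, 2029 gives Aug 4, 2029. That is a Saturday, so the deadline moves back to Friday, Aug 3, 2029.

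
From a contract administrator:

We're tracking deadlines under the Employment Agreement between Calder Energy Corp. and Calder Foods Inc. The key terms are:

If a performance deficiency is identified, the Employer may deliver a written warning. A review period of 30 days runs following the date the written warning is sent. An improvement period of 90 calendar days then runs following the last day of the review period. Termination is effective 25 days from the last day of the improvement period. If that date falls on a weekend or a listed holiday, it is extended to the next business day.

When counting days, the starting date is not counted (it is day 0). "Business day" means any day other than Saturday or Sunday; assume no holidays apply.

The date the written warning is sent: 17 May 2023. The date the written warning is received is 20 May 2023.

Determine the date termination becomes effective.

The last day of the review period: 17 May 2023 + 30 days = 16 June 2023.
The last day of the improvement period: 90 calendar days after 16 June 2023 is 14 September 2023.
The date termination becomes effective: 25 calendar days after 14 September 2023 is 9 October 2023. 9 October 2023 is a Monday, so no roll-forward applies.

9 October 2023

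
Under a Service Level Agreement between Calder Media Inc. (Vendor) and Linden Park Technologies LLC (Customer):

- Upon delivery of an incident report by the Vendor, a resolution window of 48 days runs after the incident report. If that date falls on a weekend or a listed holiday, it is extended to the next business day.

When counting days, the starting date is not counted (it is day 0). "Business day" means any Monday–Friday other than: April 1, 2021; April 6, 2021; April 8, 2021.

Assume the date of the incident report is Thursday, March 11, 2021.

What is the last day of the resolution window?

April 28, 2021

Adding 48 calendar days to March 11, 2021 gives April 28, 2021, which is the last day of the resolution window. April 28, 2021 is a Wednesday and is not a listed holiday, so no roll-forward applies.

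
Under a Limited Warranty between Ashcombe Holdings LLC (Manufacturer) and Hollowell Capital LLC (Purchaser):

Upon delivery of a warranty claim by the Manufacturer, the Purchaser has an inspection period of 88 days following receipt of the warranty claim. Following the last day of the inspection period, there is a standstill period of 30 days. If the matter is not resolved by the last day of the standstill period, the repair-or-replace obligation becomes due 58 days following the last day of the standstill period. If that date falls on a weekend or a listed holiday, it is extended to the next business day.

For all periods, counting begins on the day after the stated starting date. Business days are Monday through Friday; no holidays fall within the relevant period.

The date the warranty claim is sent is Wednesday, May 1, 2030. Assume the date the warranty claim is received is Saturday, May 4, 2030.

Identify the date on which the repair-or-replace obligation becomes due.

The last day of the inspection period: May 4, 2030 + 88 days = Jul 31, 2030.
The last day of the standstill period: Jul 31, 2030 + 30 days = Aug 30, 2030.
The date on which the repair-or-replace obligation becomes due: 58 calendar days after Aug 30, 2030 is Oct 27, 2030. That falls on a Sunday, so it rolls to the next business day, Monday, Oct 28, 2030.

Oct 28, 2030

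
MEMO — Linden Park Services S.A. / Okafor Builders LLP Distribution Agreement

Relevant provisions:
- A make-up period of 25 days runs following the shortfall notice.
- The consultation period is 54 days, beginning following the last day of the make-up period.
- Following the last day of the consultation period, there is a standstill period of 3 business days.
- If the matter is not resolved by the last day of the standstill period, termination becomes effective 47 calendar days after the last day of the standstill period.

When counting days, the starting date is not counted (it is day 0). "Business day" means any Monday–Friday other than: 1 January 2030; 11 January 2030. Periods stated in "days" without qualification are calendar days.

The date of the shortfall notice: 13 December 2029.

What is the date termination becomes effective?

22 April 2030

Adding 25 calendar days to 13 December 2029 gives 7 January 2030, which is the last day of the make-up period.
The last day of the consultation period: 7 January 2030 + 54 days = 2 March 2030.
From Saturday, 2 March 2030, 3 business days (Mar 4, Mar 5, Mar 6, skipping weekends) brings us to Wednesday, 6 March 2030, which is the last day of the standstill period.
Adding 47 calendar days to 6 March 2030 gives 22 April 2030, which is the date termination becomes effective.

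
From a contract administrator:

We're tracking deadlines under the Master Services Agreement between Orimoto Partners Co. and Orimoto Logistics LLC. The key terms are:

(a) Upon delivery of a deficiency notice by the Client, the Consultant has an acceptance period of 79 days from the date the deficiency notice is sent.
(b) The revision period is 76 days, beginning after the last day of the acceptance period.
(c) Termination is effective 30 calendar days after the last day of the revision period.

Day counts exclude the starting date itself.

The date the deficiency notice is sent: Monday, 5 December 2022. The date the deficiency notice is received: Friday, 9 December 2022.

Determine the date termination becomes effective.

8 June 2023

The last day of the acceptance period: 79 calendar days after 5 December 2022 is 22 February 2023.
The last day of the revision period: 76 calendar days after 22 February 2023 is 9 May 2023.
The date termination becomes effective: 9 May 2023 + 30 days = 8 June 2023.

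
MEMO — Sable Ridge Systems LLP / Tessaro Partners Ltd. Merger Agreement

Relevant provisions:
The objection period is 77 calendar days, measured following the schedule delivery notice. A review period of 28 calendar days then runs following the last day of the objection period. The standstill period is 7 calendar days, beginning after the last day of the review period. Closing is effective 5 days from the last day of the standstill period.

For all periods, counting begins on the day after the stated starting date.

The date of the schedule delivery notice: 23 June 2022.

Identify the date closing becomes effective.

The last day of the objection period: 77 calendar days after 23 June 2022 is 8 September 2022.
The last day of the review period: 8 September 2022 + 28 days = 6 October 2022.
The last day of the standstill period: 7 calendar days after 6 October 2022 is 13 October 2022.
Adding 5 calendar days to 13 October 2022 gives 18 October 2022, which is the date closing becomes effective.

18 October 2022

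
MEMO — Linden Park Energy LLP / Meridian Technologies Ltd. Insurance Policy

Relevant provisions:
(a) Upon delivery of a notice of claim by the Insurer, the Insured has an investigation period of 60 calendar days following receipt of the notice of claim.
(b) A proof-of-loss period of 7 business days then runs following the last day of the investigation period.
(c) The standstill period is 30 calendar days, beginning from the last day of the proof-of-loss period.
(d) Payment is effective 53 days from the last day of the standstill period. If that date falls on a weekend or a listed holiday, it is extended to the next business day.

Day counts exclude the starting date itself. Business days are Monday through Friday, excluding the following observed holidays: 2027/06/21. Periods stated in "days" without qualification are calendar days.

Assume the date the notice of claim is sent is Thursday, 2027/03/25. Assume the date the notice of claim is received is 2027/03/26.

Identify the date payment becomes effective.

2027/08/25

Adding 60 calendar days to 2027/03/26 gives 2027/05/25, which is the last day of the investigation period.
The last day of the proof-of-loss period: 7 business days after Tuesday, 2027/05/25, skipping weekends — May 26, May 27, May 28, May 31, Jun 1, Jun 2, Jun 3 — lands on Thursday, 2027/06/03.
Adding 30 calendar days to 2027/06/03 gives 2027/07/03, which is the last day of the standstill period.
The date payment becomes effective: 2027/07/03 + 53 days = 2027/08/25. 2027/08/25 is a Wednesday and is not a listed holiday, so no roll-forward applies.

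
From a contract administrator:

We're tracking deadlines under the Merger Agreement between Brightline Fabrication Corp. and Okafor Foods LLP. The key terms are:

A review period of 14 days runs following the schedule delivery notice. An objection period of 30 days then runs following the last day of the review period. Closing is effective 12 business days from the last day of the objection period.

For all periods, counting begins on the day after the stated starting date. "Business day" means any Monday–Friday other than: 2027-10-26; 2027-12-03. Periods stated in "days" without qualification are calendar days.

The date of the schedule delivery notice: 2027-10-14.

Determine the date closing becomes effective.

2027-12-15

Adding 14 calendar days to 2027-10-14 gives 2027-10-28, which is the last day of the review period.
The last day of the objection period: 30 calendar days after 2027-10-28 is 2027-11-27.
The date closing becomes effective: counting 12 business days from Saturday, 2027-11-27 (Nov 29, Nov 30, Dec 1, Dec 2, …, Dec 13, Dec 14, Dec 15, skipping weekends and the listed holiday on Dec 3) reaches Wednesday, 2027-12-15.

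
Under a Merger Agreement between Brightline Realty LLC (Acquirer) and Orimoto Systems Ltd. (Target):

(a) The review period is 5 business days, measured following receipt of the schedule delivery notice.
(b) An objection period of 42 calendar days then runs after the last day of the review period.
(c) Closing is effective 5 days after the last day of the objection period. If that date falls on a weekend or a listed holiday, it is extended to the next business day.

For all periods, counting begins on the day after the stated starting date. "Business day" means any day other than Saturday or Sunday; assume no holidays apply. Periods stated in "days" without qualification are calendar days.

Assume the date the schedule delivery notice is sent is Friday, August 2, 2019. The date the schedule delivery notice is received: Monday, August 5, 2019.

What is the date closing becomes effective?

September 30, 2019

From Monday, August 5, 2019, 5 business days (Aug 6, Aug 7, Aug 8, Aug 9, Aug 12, skipping weekends) brings us to Monday, August 12, 2019, which is the last day of the review period.
The last day of the objection period: 42 calendar days after August 12, 2019 is September 23, 2019.
The date closing becomes effective: September 23, 2019 + 5 days = September 28, 2019. That falls on a Saturday, so it rolls to the next business day, Monday, September 30, 2019.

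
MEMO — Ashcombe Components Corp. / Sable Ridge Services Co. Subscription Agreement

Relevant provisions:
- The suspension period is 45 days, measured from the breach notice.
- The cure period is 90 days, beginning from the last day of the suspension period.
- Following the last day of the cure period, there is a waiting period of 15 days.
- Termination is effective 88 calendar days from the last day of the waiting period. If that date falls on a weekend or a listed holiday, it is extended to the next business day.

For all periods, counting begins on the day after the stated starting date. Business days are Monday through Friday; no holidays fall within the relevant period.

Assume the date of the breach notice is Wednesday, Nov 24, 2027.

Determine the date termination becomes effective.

The last day of the suspension period: Nov 24, 2027 + 45 days = Jan 8, 2028.
Adding 90 calendar days to Jan 8, 2028 gives Apr 7, 2028, which is the last day of the cure period.
The last day of the waiting period: Apr 7, 2028 + 15 days = Apr 22, 2028.
Adding 88 calendar days to Apr 22, 2028 gives Jul 19, 2028, which is the date termination becomes effective. Jul 19, 2028 is a Wednesday, so no roll-forward applies.

Jul 19, 2028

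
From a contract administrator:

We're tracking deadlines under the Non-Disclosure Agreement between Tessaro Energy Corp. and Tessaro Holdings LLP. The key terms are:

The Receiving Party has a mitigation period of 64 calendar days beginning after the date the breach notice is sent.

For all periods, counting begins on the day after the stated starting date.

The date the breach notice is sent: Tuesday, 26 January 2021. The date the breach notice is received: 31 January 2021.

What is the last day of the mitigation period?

31 March 2021

Adding 64 calendar days to 26 January 2021 gives 31 March 2021, which is the last day of the mitigation period.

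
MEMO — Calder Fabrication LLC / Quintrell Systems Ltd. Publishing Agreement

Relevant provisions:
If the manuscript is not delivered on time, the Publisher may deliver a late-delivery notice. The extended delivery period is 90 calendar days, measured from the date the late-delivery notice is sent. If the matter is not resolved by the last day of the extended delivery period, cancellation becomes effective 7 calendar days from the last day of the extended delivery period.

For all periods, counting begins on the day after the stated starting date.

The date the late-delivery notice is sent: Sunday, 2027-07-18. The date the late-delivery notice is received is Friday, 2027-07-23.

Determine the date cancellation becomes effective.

Adding 90 calendar days to 2027-07-18 gives 2027-10-16, which is the last day of the extended delivery period.
The date cancellation becomes effective: 2027-10-16 + 7 days = 2027-10-23.

2027-10-23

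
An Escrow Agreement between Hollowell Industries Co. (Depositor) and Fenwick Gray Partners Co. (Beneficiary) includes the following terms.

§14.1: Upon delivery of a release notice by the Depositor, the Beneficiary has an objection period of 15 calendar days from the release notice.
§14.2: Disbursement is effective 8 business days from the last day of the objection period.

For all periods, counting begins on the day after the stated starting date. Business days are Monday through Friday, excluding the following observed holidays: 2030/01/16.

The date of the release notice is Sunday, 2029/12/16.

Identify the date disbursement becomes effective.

2030/01/10

Adding 15 calendar days to 2029/12/16 gives 2029/12/31, which is the last day of the objection period.
The date disbursement becomes effective: 8 business days after Monday, 2029/12/31, skipping weekends — Jan 1, Jan 2, Jan 3, Jan 4, Jan 7, Jan 8, Jan 9, Jan 10 — lands on Thursday, 2030/01/10.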